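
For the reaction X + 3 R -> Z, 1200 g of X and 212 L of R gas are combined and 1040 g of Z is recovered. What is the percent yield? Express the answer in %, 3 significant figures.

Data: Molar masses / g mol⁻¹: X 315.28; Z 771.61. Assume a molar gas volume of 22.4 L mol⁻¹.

n(X) = 1200 / 315.28 = 3.806 mol
n(R) = 212.0 / 22.4 = 9.464 mol
n/ν for X = 3.806/1 = 3.806
n/ν for R = 9.464/3 = 3.155
Smallest n/ν is R → limiting reagent.
theoretical n(Z) = (1/3) × 9.464 = 3.155 mol → 2434 g
% yield = 1040 / 2434 × 100 = 42.73 %

42.7 %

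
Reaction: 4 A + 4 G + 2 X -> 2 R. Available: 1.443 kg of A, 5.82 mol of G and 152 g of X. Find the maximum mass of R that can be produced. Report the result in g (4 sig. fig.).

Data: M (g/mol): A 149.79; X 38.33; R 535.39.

1558 g

n(A) = 1.443×1000 / 149.79 = 9.633 mol
n(G) = 5.820 mol
n(X) = 152.0 / 38.33 = 3.966 mol
n/ν → A: 2.408, G: 1.455, X: 1.983; G is limiting.
n(R) = (2/4) × 5.820 = 2.910 mol
mass = 2.910 × 535.39 = 1558 g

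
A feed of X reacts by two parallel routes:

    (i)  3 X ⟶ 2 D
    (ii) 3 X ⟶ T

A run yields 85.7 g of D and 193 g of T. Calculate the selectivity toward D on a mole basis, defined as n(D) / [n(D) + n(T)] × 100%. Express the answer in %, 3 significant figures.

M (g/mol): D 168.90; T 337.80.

n(D) = 85.7 / 168.90 = 0.5074 mol
n(T) = 193 / 337.80 = 0.5713 mol
selectivity = 0.5074/(0.5074+0.5713) × 100 = 47.04 %

47.0 %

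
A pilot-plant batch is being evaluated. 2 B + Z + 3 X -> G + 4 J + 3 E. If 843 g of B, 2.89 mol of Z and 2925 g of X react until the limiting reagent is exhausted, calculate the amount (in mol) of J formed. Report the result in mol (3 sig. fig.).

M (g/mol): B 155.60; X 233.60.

10.8 mol

n(B) = 843.0 / 155.60 = 5.418 mol
n(Z) = 2.890 mol
n(X) = 2925 / 233.60 = 12.52 mol
n/ν → B: 2.709, Z: 2.890, X: 4.173; B is limiting.
n(J) = (4/2) × 5.418 = 10.84 mol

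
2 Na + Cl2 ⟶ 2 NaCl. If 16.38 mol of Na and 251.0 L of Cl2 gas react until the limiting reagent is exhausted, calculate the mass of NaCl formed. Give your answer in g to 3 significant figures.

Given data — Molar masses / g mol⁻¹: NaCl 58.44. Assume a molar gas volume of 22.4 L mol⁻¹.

957 g

n(Na) = 16.38 mol
n(Cl2) = 251.0 / 22.4 = 11.21 mol
n/ν → Na: 8.190, Cl2: 11.21; Na is limiting.
n(NaCl) = (2/2) × 16.38 = 16.38 mol
mass = 16.38 × 58.44 = 957.2 g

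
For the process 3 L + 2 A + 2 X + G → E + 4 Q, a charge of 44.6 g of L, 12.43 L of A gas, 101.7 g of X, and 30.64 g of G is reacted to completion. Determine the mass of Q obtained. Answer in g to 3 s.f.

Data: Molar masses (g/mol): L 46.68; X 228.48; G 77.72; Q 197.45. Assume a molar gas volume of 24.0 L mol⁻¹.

176 g

n(L) = 44.60 / 46.68 = 0.9554 mol
n(A) = 12.43 / 24.0 = 0.5179 mol
n(X) = 101.7 / 228.48 = 0.4451 mol
n(G) = 30.64 / 77.72 = 0.3942 mol
n/ν for L = 0.9554/3 = 0.3185
n/ν for A = 0.5179/2 = 0.2590
n/ν for X = 0.4451/2 = 0.2226
n/ν for G = 0.3942/1 = 0.3942
Smallest n/ν is X → limiting reagent.
n(Q) = (4/2) × 0.4451 = 0.8902 mol
mass = 0.8902 × 197.45 = 175.8 g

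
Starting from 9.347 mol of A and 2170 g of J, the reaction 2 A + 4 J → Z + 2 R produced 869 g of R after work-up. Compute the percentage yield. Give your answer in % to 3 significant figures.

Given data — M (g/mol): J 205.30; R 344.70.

47.7 %

n(A) = 9.347 mol
n(J) = 2170 / 205.30 = 10.57 mol
n/ν for A = 9.347/2 = 4.674
n/ν for J = 10.57/4 = 2.643
Smallest n/ν is J → limiting reagent.
theoretical n(R) = (2/4) × 10.57 = 5.285 mol → 1822 g
% yield = 869 / 1822 × 100 = 47.69 %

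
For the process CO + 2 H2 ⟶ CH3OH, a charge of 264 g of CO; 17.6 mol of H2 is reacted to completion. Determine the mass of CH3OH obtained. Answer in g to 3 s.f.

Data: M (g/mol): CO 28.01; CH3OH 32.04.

282 g

n(CO) = 264.0 / 28.01 = 9.425 mol
n(H2) = 17.60 mol
n/ν → CO: 9.425, H2: 8.800; H2 is limiting.
n(CH3OH) = (1/2) × 17.60 = 8.800 mol
mass = 8.800 × 32.04 = 282.0 g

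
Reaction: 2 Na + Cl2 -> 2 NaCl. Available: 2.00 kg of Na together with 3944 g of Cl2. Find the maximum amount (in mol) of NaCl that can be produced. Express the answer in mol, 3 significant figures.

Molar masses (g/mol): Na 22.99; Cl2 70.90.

n(Na) = 2.000×1000 / 22.99 = 86.99 mol
n(Cl2) = 3944 / 70.90 = 55.63 mol
n/ν for Na = 86.99/2 = 43.50
n/ν for Cl2 = 55.63/1 = 55.63
Smallest n/ν is Na → limiting reagent.
n(NaCl) = (2/2) × 86.99 = 86.99 mol

87.0 mol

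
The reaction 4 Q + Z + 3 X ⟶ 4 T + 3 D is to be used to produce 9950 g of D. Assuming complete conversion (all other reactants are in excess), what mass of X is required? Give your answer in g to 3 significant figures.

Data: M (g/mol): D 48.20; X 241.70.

n(D) = 9950 / 48.20 = 206.4 mol
n(X) = (3/3) × 206.4 = 206.4 mol
mass = 206.4 × 241.70 = 49890 g

49900 g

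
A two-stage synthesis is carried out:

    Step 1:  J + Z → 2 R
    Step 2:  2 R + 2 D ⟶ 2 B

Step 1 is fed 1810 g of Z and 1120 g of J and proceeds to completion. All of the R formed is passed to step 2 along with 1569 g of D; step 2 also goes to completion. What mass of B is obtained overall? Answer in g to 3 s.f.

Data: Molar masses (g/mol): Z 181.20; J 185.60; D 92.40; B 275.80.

Step 1:
n(Z) = 1810 / 181.20 = 9.989 mol
n(J) = 1120 / 185.60 = 6.034 mol
n/ν → Z: 9.989, J: 6.034; J is limiting.
n(R) produced = (2/1) × 6.034 = 12.07 mol
Step 2:
n(R) available = 12.07 mol
n(D) = 1569 / 92.40 = 16.98 mol
n/ν → R: 6.035, D: 8.490; R is limiting.
n(B) = (2/2) × 12.07 = 12.07 mol
mass = 12.07 × 275.80 = 3329 g

3330 g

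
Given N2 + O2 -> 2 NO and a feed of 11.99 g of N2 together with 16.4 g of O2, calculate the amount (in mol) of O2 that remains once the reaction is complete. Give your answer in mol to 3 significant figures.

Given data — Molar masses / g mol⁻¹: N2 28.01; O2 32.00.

0.0844 mol

n(N2) = 11.99 / 28.01 = 0.4281 mol
n(O2) = 16.40 / 32.00 = 0.5125 mol
n/ν → N2: 0.4281, O2: 0.5125; N2 is limiting.
O2 consumed = (1/1) × 0.4281 = 0.4281 mol
O2 remaining = 0.5125 − 0.4281 = 0.08440 mol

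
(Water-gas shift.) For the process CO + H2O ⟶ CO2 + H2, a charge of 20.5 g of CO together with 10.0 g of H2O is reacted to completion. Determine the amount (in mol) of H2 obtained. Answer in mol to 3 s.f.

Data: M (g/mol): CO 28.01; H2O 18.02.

0.555 mol

n(CO) = 20.50 / 28.01 = 0.7319 mol
n(H2O) = 10.00 / 18.02 = 0.5549 mol
n/ν for CO = 0.7319/1 = 0.7319
n/ν for H2O = 0.5549/1 = 0.5549
Smallest n/ν is H2O → limiting reagent.
n(H2) = (1/1) × 0.5549 = 0.5549 mol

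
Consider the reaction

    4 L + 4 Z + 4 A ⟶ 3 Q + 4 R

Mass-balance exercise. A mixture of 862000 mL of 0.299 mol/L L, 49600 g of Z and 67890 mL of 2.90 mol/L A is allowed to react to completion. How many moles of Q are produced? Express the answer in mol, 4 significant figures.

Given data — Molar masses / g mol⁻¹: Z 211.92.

n(L) = 0.299 × 862000/1000 = 257.7 mol
n(Z) = 49600 / 211.92 = 234.1 mol
n(A) = 2.90 × 67890/1000 = 196.9 mol
n/ν for L = 257.7/4 = 64.43
n/ν for Z = 234.1/4 = 58.53
n/ν for A = 196.9/4 = 49.23
Smallest n/ν is A → limiting reagent.
n(Q) = (3/4) × 196.9 = 147.7 mol

147.7 mol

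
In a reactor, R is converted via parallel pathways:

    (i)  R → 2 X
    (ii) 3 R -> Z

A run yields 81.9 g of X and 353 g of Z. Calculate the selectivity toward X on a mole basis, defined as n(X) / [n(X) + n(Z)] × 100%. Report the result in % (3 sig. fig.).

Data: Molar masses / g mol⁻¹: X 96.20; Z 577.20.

58.2 %

n(X) = 81.9 / 96.20 = 0.8514 mol
n(Z) = 353 / 577.20 = 0.6116 mol
selectivity = 0.8514/(0.8514+0.6116) × 100 = 58.20 %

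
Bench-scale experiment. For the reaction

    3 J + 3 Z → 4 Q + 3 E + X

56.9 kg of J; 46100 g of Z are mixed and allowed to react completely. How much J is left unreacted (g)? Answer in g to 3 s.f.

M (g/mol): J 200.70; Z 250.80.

20000 g

n(J) = 56.90×1000 / 200.70 = 283.5 mol
n(Z) = 46100 / 250.80 = 183.8 mol
n/ν → J: 94.50, Z: 61.27; Z is limiting.
J consumed = (3/3) × 183.8 = 183.8 mol
J remaining = 283.5 − 183.8 = 99.70 mol
mass = 99.70 × 200.70 = 20010 g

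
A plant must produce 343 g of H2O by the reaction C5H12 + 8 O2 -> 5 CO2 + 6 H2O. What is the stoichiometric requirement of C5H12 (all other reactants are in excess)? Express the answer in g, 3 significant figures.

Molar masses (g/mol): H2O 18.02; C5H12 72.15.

229 g

n(H2O) = 343 / 18.02 = 19.03 mol
n(C5H12) = (1/6) × 19.03 = 3.172 mol
mass = 3.172 × 72.15 = 228.9 g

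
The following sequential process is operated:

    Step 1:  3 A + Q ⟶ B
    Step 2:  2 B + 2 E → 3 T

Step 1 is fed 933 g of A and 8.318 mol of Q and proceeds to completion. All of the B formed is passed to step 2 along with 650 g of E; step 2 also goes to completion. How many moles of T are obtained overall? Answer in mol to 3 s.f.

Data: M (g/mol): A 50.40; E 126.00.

Step 1:
n(A) = 933.0 / 50.40 = 18.51 mol
n(Q) = 8.318 mol
n/ν for A = 18.51/3 = 6.170
n/ν for Q = 8.318/1 = 8.318
Smallest n/ν is A → limiting reagent.
n(B) produced = (1/3) × 18.51 = 6.170 mol
Step 2:
n(B) available = 6.170 mol
n(E) = 650.0 / 126.00 = 5.159 mol
n/ν for B = 6.170/2 = 3.085
n/ν for E = 5.159/2 = 2.580
Smallest n/ν is E → limiting reagent.
n(T) = (3/2) × 5.159 = 7.739 mol

7.74 mol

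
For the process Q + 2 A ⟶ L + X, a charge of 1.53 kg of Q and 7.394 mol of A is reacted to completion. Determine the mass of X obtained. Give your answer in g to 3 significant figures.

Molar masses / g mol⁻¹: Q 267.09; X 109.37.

404 g

n(Q) = 1.530×1000 / 267.09 = 5.728 mol
n(A) = 7.394 mol
n/ν for Q = 5.728/1 = 5.728
n/ν for A = 7.394/2 = 3.697
Smallest n/ν is A → limiting reagent.
n(X) = (1/2) × 7.394 = 3.697 mol
mass = 3.697 × 109.37 = 404.3 g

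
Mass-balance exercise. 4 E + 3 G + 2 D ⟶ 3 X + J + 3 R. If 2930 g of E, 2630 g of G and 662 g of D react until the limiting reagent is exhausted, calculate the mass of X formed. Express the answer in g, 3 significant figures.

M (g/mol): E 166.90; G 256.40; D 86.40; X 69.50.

n(E) = 2930 / 166.90 = 17.56 mol
n(G) = 2630 / 256.40 = 10.26 mol
n(D) = 662.0 / 86.40 = 7.662 mol
n/ν for E = 17.56/4 = 4.390
n/ν for G = 10.26/3 = 3.420
n/ν for D = 7.662/2 = 3.831
Smallest n/ν is G → limiting reagent.
n(X) = (3/3) × 10.26 = 10.26 mol
mass = 10.26 × 69.50 = 713.1 g

713 g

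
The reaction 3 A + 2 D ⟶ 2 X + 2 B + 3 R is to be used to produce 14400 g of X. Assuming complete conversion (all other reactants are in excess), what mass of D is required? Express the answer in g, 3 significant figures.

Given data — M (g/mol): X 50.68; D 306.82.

n(X) = 14400 / 50.68 = 284.1 mol
n(D) = (2/2) × 284.1 = 284.1 mol
mass = 284.1 × 306.82 = 87170 g

87200 g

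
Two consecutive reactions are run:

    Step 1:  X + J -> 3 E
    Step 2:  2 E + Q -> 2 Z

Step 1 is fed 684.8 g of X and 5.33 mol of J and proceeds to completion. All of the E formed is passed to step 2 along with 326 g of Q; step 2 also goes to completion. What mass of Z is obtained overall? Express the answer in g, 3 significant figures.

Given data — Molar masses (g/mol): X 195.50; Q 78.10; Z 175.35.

1460 g

Step 1:
n(X) = 684.8 / 195.50 = 3.503 mol
n(J) = 5.330 mol
n/ν for X = 3.503/1 = 3.503
n/ν for J = 5.330/1 = 5.330
Smallest n/ν is X → limiting reagent.
n(E) produced = (3/1) × 3.503 = 10.51 mol
Step 2:
n(E) available = 10.51 mol
n(Q) = 326.0 / 78.10 = 4.174 mol
n/ν for E = 10.51/2 = 5.255
n/ν for Q = 4.174/1 = 4.174
Smallest n/ν is Q → limiting reagent.
n(Z) = (2/1) × 4.174 = 8.348 mol
mass = 8.348 × 175.35 = 1464 g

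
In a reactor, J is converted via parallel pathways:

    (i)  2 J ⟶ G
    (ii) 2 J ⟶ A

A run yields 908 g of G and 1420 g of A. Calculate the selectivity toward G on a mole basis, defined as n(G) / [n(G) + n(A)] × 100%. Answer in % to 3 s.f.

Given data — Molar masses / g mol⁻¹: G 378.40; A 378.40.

n(G) = 908 / 378.40 = 2.400 mol
n(A) = 1420 / 378.40 = 3.753 mol
selectivity = 2.400/(2.400+3.753) × 100 = 39.01 %

39.0 %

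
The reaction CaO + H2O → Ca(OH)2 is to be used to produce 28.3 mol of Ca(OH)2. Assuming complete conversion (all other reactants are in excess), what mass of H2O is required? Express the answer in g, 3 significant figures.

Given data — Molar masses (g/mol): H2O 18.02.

510 g

n(Ca(OH)2) = 28.30 mol
n(H2O) = (1/1) × 28.30 = 28.30 mol
mass = 28.30 × 18.02 = 510.0 g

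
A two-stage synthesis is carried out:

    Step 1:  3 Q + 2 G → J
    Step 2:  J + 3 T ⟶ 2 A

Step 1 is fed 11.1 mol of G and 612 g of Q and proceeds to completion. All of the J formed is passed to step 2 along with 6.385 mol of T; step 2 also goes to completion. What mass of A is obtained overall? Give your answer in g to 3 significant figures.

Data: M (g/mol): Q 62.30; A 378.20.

1610 g

Step 1:
n(G) = 11.10 mol
n(Q) = 612.0 / 62.30 = 9.823 mol
n/ν → G: 5.550, Q: 3.274; Q is limiting.
n(J) produced = (1/3) × 9.823 = 3.274 mol
Step 2:
n(J) available = 3.274 mol
n(T) = 6.385 mol
n/ν → J: 3.274, T: 2.128; T is limiting.
n(A) = (2/3) × 6.385 = 4.257 mol
mass = 4.257 × 378.20 = 1610 g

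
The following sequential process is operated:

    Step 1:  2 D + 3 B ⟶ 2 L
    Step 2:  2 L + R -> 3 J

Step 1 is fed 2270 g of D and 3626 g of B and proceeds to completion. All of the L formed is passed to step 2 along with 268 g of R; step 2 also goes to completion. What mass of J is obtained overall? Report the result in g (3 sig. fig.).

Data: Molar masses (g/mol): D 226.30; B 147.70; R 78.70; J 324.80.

3320 g

Step 1:
n(D) = 2270 / 226.30 = 10.03 mol
n(B) = 3626 / 147.70 = 24.55 mol
n/ν for D = 10.03/2 = 5.015
n/ν for B = 24.55/3 = 8.183
Smallest n/ν is D → limiting reagent.
n(L) produced = (2/2) × 10.03 = 10.03 mol
Step 2:
n(L) available = 10.03 mol
n(R) = 268.0 / 78.70 = 3.405 mol
n/ν for L = 10.03/2 = 5.015
n/ν for R = 3.405/1 = 3.405
Smallest n/ν is R → limiting reagent.
n(J) = (3/1) × 3.405 = 10.22 mol
mass = 10.22 × 324.80 = 3319 g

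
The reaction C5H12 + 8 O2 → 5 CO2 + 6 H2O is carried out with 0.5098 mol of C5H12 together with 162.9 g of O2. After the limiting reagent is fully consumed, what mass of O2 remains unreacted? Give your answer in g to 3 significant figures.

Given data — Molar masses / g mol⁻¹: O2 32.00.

n(C5H12) = 0.5098 mol
n(O2) = 162.9 / 32.00 = 5.091 mol
n/ν for C5H12 = 0.5098/1 = 0.5098
n/ν for O2 = 5.091/8 = 0.6364
Smallest n/ν is C5H12 → limiting reagent.
O2 consumed = (8/1) × 0.5098 = 4.078 mol
O2 remaining = 5.091 − 4.078 = 1.013 mol
mass = 1.013 × 32.00 = 32.42 g

32.4 g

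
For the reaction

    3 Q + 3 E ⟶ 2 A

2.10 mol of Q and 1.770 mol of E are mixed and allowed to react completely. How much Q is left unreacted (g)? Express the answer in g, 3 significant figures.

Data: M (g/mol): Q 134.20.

n(Q) = 2.100 mol
n(E) = 1.770 mol
n/ν for Q = 2.100/3 = 0.7000
n/ν for E = 1.770/3 = 0.5900
Smallest n/ν is E → limiting reagent.
Q consumed = (3/3) × 1.770 = 1.770 mol
Q remaining = 2.100 − 1.770 = 0.3300 mol
mass = 0.3300 × 134.20 = 44.29 g

44.3 g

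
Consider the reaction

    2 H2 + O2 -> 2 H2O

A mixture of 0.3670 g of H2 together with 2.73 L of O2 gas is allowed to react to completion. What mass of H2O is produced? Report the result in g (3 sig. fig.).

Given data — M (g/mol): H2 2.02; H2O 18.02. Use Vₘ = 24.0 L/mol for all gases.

3.27 g

n(H2) = 0.3670 / 2.02 = 0.1817 mol
n(O2) = 2.730 / 24.0 = 0.1138 mol
n/ν for H2 = 0.1817/2 = 0.09085
n/ν for O2 = 0.1138/1 = 0.1138
Smallest n/ν is H2 → limiting reagent.
n(H2O) = (2/2) × 0.1817 = 0.1817 mol
mass = 0.1817 × 18.02 = 3.274 g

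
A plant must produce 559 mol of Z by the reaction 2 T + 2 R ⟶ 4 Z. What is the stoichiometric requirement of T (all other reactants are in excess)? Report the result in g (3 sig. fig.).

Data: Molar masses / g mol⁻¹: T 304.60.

n(Z) = 559.0 mol
n(T) = (2/4) × 559.0 = 279.5 mol
mass = 279.5 × 304.60 = 85140 g

85100 g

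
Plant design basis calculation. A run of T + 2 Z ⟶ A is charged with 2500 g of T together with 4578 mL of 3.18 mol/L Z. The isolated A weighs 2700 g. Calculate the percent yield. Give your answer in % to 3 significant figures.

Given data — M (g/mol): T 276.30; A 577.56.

n(T) = 2500 / 276.30 = 9.048 mol
n(Z) = 3.18 × 4578/1000 = 14.56 mol
n/ν for T = 9.048/1 = 9.048
n/ν for Z = 14.56/2 = 7.280
Smallest n/ν is Z → limiting reagent.
theoretical n(A) = (1/2) × 14.56 = 7.280 mol → 4205 g
% yield = 2700 / 4205 × 100 = 64.21 %

64.2 %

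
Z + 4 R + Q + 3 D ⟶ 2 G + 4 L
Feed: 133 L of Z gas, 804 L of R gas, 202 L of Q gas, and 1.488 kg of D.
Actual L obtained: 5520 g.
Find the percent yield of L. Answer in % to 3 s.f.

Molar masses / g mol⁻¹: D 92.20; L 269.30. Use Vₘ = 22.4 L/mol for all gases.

95.3 %

n(Z) = 133.0 / 22.4 = 5.938 mol
n(R) = 804.0 / 22.4 = 35.89 mol
n(Q) = 202.0 / 22.4 = 9.018 mol
n(D) = 1.488×1000 / 92.20 = 16.14 mol
n/ν for Z = 5.938/1 = 5.938
n/ν for R = 35.89/4 = 8.973
n/ν for Q = 9.018/1 = 9.018
n/ν for D = 16.14/3 = 5.380
Smallest n/ν is D → limiting reagent.
theoretical n(L) = (4/3) × 16.14 = 21.52 mol → 5795 g
% yield = 5520 / 5795 × 100 = 95.25 %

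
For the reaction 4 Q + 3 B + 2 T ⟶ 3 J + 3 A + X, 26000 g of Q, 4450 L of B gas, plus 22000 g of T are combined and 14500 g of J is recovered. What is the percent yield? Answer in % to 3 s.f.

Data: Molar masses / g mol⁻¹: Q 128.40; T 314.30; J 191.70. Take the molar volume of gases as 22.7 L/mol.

n(Q) = 26000 / 128.40 = 202.5 mol
n(B) = 4450 / 22.7 = 196.0 mol
n(T) = 22000 / 314.30 = 70.00 mol
n/ν for Q = 202.5/4 = 50.63
n/ν for B = 196.0/3 = 65.33
n/ν for T = 70.00/2 = 35.00
Smallest n/ν is T → limiting reagent.
theoretical n(J) = (3/2) × 70.00 = 105.0 mol → 20130 g
% yield = 14500 / 20130 × 100 = 72.03 %

72.0 %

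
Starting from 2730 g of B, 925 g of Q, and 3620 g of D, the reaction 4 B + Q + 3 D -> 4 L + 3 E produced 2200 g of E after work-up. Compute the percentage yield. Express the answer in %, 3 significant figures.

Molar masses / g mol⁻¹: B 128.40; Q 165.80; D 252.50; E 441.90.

34.7 %

n(B) = 2730 / 128.40 = 21.26 mol
n(Q) = 925.0 / 165.80 = 5.579 mol
n(D) = 3620 / 252.50 = 14.34 mol
n/ν → B: 5.315, Q: 5.579, D: 4.780; D is limiting.
theoretical n(E) = (3/3) × 14.34 = 14.34 mol → 6337 g
% yield = 2200 / 6337 × 100 = 34.72 %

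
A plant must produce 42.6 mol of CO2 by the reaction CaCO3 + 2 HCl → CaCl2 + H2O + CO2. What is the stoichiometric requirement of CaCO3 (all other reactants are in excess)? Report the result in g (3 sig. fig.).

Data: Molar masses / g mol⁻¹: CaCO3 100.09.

n(CO2) = 42.60 mol
n(CaCO3) = (1/1) × 42.60 = 42.60 mol
mass = 42.60 × 100.09 = 4264 g

4260 g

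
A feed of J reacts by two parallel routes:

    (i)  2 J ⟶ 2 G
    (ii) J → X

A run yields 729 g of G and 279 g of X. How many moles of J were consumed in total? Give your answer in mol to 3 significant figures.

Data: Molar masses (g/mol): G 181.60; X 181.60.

n(G) = 729 / 181.60 = 4.014 mol
n(X) = 279 / 181.60 = 1.536 mol
n(J) via (i) = (2/2)×4.014 = 4.014 mol
n(J) via (ii) = (1/1)×1.536 = 1.536 mol
total n(J) = 4.014 + 1.536 = 5.550 mol

5.55 mol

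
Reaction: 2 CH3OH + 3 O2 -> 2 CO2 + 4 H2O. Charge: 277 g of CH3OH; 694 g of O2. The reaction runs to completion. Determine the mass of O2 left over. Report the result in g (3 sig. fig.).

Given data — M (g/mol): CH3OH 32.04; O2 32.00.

n(CH3OH) = 277.0 / 32.04 = 8.645 mol
n(O2) = 694.0 / 32.00 = 21.69 mol
n/ν for CH3OH = 8.645/2 = 4.323
n/ν for O2 = 21.69/3 = 7.230
Smallest n/ν is CH3OH → limiting reagent.
O2 consumed = (3/2) × 8.645 = 12.97 mol
O2 remaining = 21.69 − 12.97 = 8.720 mol
mass = 8.720 × 32.00 = 279.0 g

279 g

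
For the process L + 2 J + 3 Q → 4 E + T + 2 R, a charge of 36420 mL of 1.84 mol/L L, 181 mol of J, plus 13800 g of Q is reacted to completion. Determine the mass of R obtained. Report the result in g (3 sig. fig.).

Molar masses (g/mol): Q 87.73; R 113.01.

11900 g

n(L) = 1.84 × 36420/1000 = 67.01 mol
n(J) = 181.0 mol
n(Q) = 13800 / 87.73 = 157.3 mol
n/ν for L = 67.01/1 = 67.01
n/ν for J = 181.0/2 = 90.50
n/ν for Q = 157.3/3 = 52.43
Smallest n/ν is Q → limiting reagent.
n(R) = (2/3) × 157.3 = 104.9 mol
mass = 104.9 × 113.01 = 11850 g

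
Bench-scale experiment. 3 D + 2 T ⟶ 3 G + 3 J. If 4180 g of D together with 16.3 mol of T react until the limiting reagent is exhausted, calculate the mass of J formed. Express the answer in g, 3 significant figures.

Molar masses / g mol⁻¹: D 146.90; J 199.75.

n(D) = 4180 / 146.90 = 28.45 mol
n(T) = 16.30 mol
n/ν → D: 9.483, T: 8.150; T is limiting.
n(J) = (3/2) × 16.30 = 24.45 mol
mass = 24.45 × 199.75 = 4884 g

4880 g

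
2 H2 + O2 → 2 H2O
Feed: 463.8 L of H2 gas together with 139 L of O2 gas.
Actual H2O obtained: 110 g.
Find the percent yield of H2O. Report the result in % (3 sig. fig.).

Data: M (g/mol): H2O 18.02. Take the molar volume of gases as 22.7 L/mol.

n(H2) = 463.8 / 22.7 = 20.43 mol
n(O2) = 139.0 / 22.7 = 6.123 mol
n/ν → H2: 10.22, O2: 6.123; O2 is limiting.
theoretical n(H2O) = (2/1) × 6.123 = 12.25 mol → 220.7 g
% yield = 110 / 220.7 × 100 = 49.84 %

49.8 %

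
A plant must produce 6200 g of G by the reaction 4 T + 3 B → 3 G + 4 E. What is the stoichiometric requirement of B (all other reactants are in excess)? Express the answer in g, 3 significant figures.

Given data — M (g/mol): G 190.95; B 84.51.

2740 g

n(G) = 6200 / 190.95 = 32.47 mol
n(B) = (3/3) × 32.47 = 32.47 mol
mass = 32.47 × 84.51 = 2744 g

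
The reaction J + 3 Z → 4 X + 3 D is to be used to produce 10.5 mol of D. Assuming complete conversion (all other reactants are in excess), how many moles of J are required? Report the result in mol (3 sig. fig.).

3.50 mol

n(D) = 10.50 mol
n(J) = (1/3) × 10.50 = 3.500 mol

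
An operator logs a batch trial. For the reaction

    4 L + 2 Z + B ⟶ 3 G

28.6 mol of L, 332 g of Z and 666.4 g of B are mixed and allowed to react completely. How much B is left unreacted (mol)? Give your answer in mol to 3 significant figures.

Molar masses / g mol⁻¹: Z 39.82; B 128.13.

n(L) = 28.60 mol
n(Z) = 332.0 / 39.82 = 8.338 mol
n(B) = 666.4 / 128.13 = 5.201 mol
n/ν for L = 28.60/4 = 7.150
n/ν for Z = 8.338/2 = 4.169
n/ν for B = 5.201/1 = 5.201
Smallest n/ν is Z → limiting reagent.
B consumed = (1/2) × 8.338 = 4.169 mol
B remaining = 5.201 − 4.169 = 1.032 mol

1.03 mol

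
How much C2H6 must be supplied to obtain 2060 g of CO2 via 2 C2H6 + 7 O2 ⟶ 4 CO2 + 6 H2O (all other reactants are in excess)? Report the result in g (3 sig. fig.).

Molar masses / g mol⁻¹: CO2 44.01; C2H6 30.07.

704 g

n(CO2) = 2060 / 44.01 = 46.81 mol
n(C2H6) = (2/4) × 46.81 = 23.41 mol
mass = 23.41 × 30.07 = 703.9 g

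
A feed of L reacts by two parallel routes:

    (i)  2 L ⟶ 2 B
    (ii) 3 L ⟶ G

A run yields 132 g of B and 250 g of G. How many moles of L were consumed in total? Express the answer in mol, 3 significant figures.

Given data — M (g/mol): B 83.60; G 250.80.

4.57 mol

n(B) = 132 / 83.60 = 1.579 mol
n(G) = 250 / 250.80 = 0.9968 mol
n(L) via (i) = (2/2)×1.579 = 1.579 mol
n(L) via (ii) = (3/1)×0.9968 = 2.990 mol
total n(L) = 1.579 + 2.990 = 4.569 mol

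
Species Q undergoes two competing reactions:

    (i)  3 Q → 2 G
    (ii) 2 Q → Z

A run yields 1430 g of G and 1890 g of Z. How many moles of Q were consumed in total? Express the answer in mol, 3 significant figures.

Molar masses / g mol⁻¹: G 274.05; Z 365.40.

n(G) = 1430 / 274.05 = 5.218 mol
n(Z) = 1890 / 365.40 = 5.172 mol
n(Q) via (i) = (3/2)×5.218 = 7.827 mol
n(Q) via (ii) = (2/1)×5.172 = 10.34 mol
total n(Q) = 7.827 + 10.34 = 18.17 mol

18.2 mol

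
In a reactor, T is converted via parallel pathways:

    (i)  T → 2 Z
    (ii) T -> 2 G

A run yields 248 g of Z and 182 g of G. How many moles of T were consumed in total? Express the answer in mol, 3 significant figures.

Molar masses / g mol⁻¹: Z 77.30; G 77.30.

2.78 mol

n(Z) = 248 / 77.30 = 3.208 mol
n(G) = 182 / 77.30 = 2.354 mol
n(T) via (i) = (1/2)×3.208 = 1.604 mol
n(T) via (ii) = (1/2)×2.354 = 1.177 mol
total n(T) = 1.604 + 1.177 = 2.781 mol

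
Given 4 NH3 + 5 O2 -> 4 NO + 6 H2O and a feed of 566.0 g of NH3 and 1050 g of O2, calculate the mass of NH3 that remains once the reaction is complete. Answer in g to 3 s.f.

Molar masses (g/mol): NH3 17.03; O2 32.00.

119 g

n(NH3) = 566.0 / 17.03 = 33.24 mol
n(O2) = 1050 / 32.00 = 32.81 mol
n/ν for NH3 = 33.24/4 = 8.310
n/ν for O2 = 32.81/5 = 6.562
Smallest n/ν is O2 → limiting reagent.
NH3 consumed = (4/5) × 32.81 = 26.25 mol
NH3 remaining = 33.24 − 26.25 = 6.990 mol
mass = 6.990 × 17.03 = 119.0 g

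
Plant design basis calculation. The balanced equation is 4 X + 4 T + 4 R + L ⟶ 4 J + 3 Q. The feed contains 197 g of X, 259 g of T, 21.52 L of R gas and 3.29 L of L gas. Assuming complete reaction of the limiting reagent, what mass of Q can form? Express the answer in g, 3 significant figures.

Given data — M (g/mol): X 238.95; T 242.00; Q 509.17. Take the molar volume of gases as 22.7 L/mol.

221 g

n(X) = 197.0 / 238.95 = 0.8244 mol
n(T) = 259.0 / 242.00 = 1.070 mol
n(R) = 21.52 / 22.7 = 0.9480 mol
n(L) = 3.290 / 22.7 = 0.1449 mol
n/ν for X = 0.8244/4 = 0.2061
n/ν for T = 1.070/4 = 0.2675
n/ν for R = 0.9480/4 = 0.2370
n/ν for L = 0.1449/1 = 0.1449
Smallest n/ν is L → limiting reagent.
n(Q) = (3/1) × 0.1449 = 0.4347 mol
mass = 0.4347 × 509.17 = 221.3 g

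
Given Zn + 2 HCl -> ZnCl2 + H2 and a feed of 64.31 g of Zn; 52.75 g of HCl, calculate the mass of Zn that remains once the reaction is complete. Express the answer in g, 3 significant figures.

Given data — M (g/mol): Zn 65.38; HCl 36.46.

n(Zn) = 64.31 / 65.38 = 0.9836 mol
n(HCl) = 52.75 / 36.46 = 1.447 mol
n/ν for Zn = 0.9836/1 = 0.9836
n/ν for HCl = 1.447/2 = 0.7235
Smallest n/ν is HCl → limiting reagent.
Zn consumed = (1/2) × 1.447 = 0.7235 mol
Zn remaining = 0.9836 − 0.7235 = 0.2601 mol
mass = 0.2601 × 65.38 = 17.01 g

17.0 g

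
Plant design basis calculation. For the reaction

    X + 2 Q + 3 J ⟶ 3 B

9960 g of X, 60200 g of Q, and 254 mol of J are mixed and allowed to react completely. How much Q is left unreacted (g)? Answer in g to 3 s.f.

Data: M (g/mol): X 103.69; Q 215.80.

n(X) = 9960 / 103.69 = 96.06 mol
n(Q) = 60200 / 215.80 = 279.0 mol
n(J) = 254.0 mol
n/ν for X = 96.06/1 = 96.06
n/ν for Q = 279.0/2 = 139.5
n/ν for J = 254.0/3 = 84.67
Smallest n/ν is J → limiting reagent.
Q consumed = (2/3) × 254.0 = 169.3 mol
Q remaining = 279.0 − 169.3 = 109.7 mol
mass = 109.7 × 215.80 = 23670 g

23700 g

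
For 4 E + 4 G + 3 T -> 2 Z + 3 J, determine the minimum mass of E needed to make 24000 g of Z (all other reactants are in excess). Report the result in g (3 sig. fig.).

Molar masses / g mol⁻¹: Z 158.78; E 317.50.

n(Z) = 24000 / 158.78 = 151.2 mol
n(E) = (4/2) × 151.2 = 302.4 mol
mass = 302.4 × 317.50 = 96010 g

96000 g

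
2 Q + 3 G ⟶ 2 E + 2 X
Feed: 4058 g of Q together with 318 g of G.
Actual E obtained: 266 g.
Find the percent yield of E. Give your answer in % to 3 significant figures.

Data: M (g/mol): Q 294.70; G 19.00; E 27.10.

n(Q) = 4058 / 294.70 = 13.77 mol
n(G) = 318.0 / 19.00 = 16.74 mol
n/ν for Q = 13.77/2 = 6.885
n/ν for G = 16.74/3 = 5.580
Smallest n/ν is G → limiting reagent.
theoretical n(E) = (2/3) × 16.74 = 11.16 mol → 302.4 g
% yield = 266 / 302.4 × 100 = 87.96 %

88.0 %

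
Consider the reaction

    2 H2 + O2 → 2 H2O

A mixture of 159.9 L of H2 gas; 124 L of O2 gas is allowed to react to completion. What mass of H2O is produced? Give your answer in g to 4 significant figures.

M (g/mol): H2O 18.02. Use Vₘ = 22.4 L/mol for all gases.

n(H2) = 159.9 / 22.4 = 7.138 mol
n(O2) = 124.0 / 22.4 = 5.536 mol
n/ν → H2: 3.569, O2: 5.536; H2 is limiting.
n(H2O) = (2/2) × 7.138 = 7.138 mol
mass = 7.138 × 18.02 = 128.6 g

128.6 g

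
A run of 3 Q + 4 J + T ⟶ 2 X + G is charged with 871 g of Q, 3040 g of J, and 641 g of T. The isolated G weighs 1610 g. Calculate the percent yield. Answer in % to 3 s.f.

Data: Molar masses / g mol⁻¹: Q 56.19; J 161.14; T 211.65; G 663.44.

80.1 %

n(Q) = 871.0 / 56.19 = 15.50 mol
n(J) = 3040 / 161.14 = 18.87 mol
n(T) = 641.0 / 211.65 = 3.029 mol
n/ν for Q = 15.50/3 = 5.167
n/ν for J = 18.87/4 = 4.718
n/ν for T = 3.029/1 = 3.029
Smallest n/ν is T → limiting reagent.
theoretical n(G) = (1/1) × 3.029 = 3.029 mol → 2010 g
% yield = 1610 / 2010 × 100 = 80.10 %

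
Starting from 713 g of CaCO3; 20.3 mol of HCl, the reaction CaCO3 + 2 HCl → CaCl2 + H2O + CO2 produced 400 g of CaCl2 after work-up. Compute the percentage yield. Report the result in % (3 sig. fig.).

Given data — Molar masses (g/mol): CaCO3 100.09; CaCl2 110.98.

n(CaCO3) = 713.0 / 100.09 = 7.124 mol
n(HCl) = 20.30 mol
n/ν for CaCO3 = 7.124/1 = 7.124
n/ν for HCl = 20.30/2 = 10.15
Smallest n/ν is CaCO3 → limiting reagent.
theoretical n(CaCl2) = (1/1) × 7.124 = 7.124 mol → 790.6 g
% yield = 400 / 790.6 × 100 = 50.59 %

50.6 %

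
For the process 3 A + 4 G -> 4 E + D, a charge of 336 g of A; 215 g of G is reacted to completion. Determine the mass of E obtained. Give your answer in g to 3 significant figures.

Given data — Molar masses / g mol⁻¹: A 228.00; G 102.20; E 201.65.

396 g

n(A) = 336.0 / 228.00 = 1.474 mol
n(G) = 215.0 / 102.20 = 2.104 mol
n/ν for A = 1.474/3 = 0.4913
n/ν for G = 2.104/4 = 0.5260
Smallest n/ν is A → limiting reagent.
n(E) = (4/3) × 1.474 = 1.965 mol
mass = 1.965 × 201.65 = 396.2 g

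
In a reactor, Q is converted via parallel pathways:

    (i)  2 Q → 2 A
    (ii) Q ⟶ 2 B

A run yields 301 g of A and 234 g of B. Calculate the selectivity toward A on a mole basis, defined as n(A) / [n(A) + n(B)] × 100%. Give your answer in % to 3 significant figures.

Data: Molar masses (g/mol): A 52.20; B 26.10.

n(A) = 301 / 52.20 = 5.766 mol
n(B) = 234 / 26.10 = 8.966 mol
selectivity = 5.766/(5.766+8.966) × 100 = 39.14 %

39.1 %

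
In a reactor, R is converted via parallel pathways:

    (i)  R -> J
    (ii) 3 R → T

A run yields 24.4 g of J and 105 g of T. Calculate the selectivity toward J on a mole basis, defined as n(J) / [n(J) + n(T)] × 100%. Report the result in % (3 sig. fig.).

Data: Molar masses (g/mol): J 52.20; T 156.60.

41.1 %

n(J) = 24.4 / 52.20 = 0.4674 mol
n(T) = 105 / 156.60 = 0.6705 mol
selectivity = 0.4674/(0.4674+0.6705) × 100 = 41.08 %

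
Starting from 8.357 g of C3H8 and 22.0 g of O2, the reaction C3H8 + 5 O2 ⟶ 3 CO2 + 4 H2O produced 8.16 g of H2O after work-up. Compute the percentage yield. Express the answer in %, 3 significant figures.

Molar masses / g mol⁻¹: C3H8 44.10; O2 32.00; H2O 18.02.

82.3 %

n(C3H8) = 8.357 / 44.10 = 0.1895 mol
n(O2) = 22.00 / 32.00 = 0.6875 mol
n/ν for C3H8 = 0.1895/1 = 0.1895
n/ν for O2 = 0.6875/5 = 0.1375
Smallest n/ν is O2 → limiting reagent.
theoretical n(H2O) = (4/5) × 0.6875 = 0.5500 mol → 9.911 g
% yield = 8.16 / 9.911 × 100 = 82.33 %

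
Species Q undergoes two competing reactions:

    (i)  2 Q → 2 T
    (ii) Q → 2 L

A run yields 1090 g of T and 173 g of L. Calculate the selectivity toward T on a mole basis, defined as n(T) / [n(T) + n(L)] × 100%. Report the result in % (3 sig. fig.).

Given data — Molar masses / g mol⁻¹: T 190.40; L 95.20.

75.9 %

n(T) = 1090 / 190.40 = 5.725 mol
n(L) = 173 / 95.20 = 1.817 mol
selectivity = 5.725/(5.725+1.817) × 100 = 75.91 %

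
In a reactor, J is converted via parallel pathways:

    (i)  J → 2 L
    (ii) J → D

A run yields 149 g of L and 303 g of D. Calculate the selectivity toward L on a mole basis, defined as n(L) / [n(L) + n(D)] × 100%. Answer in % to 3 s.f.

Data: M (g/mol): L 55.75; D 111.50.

49.6 %

n(L) = 149 / 55.75 = 2.673 mol
n(D) = 303 / 111.50 = 2.717 mol
selectivity = 2.673/(2.673+2.717) × 100 = 49.59 %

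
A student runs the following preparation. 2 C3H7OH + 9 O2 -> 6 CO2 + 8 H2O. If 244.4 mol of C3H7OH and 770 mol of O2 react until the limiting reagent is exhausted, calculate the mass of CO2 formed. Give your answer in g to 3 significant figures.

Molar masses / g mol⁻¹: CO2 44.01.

22600 g

n(C3H7OH) = 244.4 mol
n(O2) = 770.0 mol
n/ν for C3H7OH = 244.4/2 = 122.2
n/ν for O2 = 770.0/9 = 85.56
Smallest n/ν is O2 → limiting reagent.
n(CO2) = (6/9) × 770.0 = 513.3 mol
mass = 513.3 × 44.01 = 22590 g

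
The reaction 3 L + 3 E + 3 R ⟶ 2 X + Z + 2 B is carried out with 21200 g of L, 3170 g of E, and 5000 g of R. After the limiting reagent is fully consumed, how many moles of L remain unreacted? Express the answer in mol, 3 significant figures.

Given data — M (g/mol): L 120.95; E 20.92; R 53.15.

81.2 mol

n(L) = 21200 / 120.95 = 175.3 mol
n(E) = 3170 / 20.92 = 151.5 mol
n(R) = 5000 / 53.15 = 94.07 mol
n/ν for L = 175.3/3 = 58.43
n/ν for E = 151.5/3 = 50.50
n/ν for R = 94.07/3 = 31.36
Smallest n/ν is R → limiting reagent.
L consumed = (3/3) × 94.07 = 94.07 mol
L remaining = 175.3 − 94.07 = 81.23 mol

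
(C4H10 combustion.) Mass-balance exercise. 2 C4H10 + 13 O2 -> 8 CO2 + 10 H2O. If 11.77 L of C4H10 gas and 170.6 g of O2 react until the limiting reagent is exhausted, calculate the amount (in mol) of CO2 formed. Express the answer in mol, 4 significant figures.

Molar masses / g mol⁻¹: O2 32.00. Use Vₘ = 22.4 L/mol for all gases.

n(C4H10) = 11.77 / 22.4 = 0.5254 mol
n(O2) = 170.6 / 32.00 = 5.331 mol
n/ν → C4H10: 0.2627, O2: 0.4101; C4H10 is limiting.
n(CO2) = (8/2) × 0.5254 = 2.102 mol

2.102 mol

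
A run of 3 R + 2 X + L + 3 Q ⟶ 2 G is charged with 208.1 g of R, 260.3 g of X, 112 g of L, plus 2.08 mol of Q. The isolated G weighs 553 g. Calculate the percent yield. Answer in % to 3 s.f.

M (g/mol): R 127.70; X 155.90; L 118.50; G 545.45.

93.3 %

n(R) = 208.1 / 127.70 = 1.630 mol
n(X) = 260.3 / 155.90 = 1.670 mol
n(L) = 112.0 / 118.50 = 0.9451 mol
n(Q) = 2.080 mol
n/ν → R: 0.5433, X: 0.8350, L: 0.9451, Q: 0.6933; R is limiting.
theoretical n(G) = (2/3) × 1.630 = 1.087 mol → 592.9 g
% yield = 553 / 592.9 × 100 = 93.27 %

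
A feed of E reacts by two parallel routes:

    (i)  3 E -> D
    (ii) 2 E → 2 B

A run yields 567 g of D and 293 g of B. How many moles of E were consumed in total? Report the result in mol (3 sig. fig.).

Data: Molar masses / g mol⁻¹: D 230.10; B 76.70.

11.2 mol

n(D) = 567 / 230.10 = 2.464 mol
n(B) = 293 / 76.70 = 3.820 mol
n(E) via (i) = (3/1)×2.464 = 7.392 mol
n(E) via (ii) = (2/2)×3.820 = 3.820 mol
total n(E) = 7.392 + 3.820 = 11.21 mol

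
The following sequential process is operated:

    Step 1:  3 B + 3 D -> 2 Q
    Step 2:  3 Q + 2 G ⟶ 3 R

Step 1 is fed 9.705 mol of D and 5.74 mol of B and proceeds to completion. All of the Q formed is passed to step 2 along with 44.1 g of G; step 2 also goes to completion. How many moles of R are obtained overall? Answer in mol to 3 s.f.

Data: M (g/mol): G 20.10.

Step 1:
n(D) = 9.705 mol
n(B) = 5.740 mol
n/ν → D: 3.235, B: 1.913; B is limiting.
n(Q) produced = (2/3) × 5.740 = 3.827 mol
Step 2:
n(Q) available = 3.827 mol
n(G) = 44.10 / 20.10 = 2.194 mol
n/ν → Q: 1.276, G: 1.097; G is limiting.
n(R) = (3/2) × 2.194 = 3.291 mol

3.29 mol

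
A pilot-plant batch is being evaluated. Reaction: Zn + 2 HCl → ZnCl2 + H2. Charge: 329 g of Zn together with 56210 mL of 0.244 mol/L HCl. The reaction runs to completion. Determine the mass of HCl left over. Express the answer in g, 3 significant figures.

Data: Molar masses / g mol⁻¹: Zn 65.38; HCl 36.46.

n(Zn) = 329.0 / 65.38 = 5.032 mol
n(HCl) = 0.244 × 56210/1000 = 13.72 mol
n/ν → Zn: 5.032, HCl: 6.860; Zn is limiting.
HCl consumed = (2/1) × 5.032 = 10.06 mol
HCl remaining = 13.72 − 10.06 = 3.660 mol
mass = 3.660 × 36.46 = 133.4 g

133 g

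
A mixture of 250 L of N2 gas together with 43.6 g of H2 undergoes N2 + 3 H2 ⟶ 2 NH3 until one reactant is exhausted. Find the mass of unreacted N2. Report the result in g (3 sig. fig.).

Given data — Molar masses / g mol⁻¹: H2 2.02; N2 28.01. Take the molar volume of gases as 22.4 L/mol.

n(N2) = 250.0 / 22.4 = 11.16 mol
n(H2) = 43.60 / 2.02 = 21.58 mol
n/ν for N2 = 11.16/1 = 11.16
n/ν for H2 = 21.58/3 = 7.193
Smallest n/ν is H2 → limiting reagent.
N2 consumed = (1/3) × 21.58 = 7.193 mol
N2 remaining = 11.16 − 7.193 = 3.967 mol
mass = 3.967 × 28.01 = 111.1 g

111 g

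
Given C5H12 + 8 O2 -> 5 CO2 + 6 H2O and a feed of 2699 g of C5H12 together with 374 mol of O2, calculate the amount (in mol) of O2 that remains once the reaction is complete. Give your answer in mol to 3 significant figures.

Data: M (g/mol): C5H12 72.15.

74.7 mol

n(C5H12) = 2699 / 72.15 = 37.41 mol
n(O2) = 374.0 mol
n/ν → C5H12: 37.41, O2: 46.75; C5H12 is limiting.
O2 consumed = (8/1) × 37.41 = 299.3 mol
O2 remaining = 374.0 − 299.3 = 74.70 mol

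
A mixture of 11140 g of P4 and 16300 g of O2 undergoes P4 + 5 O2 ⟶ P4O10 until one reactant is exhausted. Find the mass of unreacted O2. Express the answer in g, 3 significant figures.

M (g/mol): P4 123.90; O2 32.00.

n(P4) = 11140 / 123.90 = 89.91 mol
n(O2) = 16300 / 32.00 = 509.4 mol
n/ν → P4: 89.91, O2: 101.9; P4 is limiting.
O2 consumed = (5/1) × 89.91 = 449.6 mol
O2 remaining = 509.4 − 449.6 = 59.80 mol
mass = 59.80 × 32.00 = 1914 g

1910 g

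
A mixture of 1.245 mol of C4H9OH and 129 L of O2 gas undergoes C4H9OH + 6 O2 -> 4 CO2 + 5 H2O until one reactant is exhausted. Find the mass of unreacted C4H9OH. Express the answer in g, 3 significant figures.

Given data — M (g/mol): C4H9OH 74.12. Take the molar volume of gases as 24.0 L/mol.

n(C4H9OH) = 1.245 mol
n(O2) = 129.0 / 24.0 = 5.375 mol
n/ν for C4H9OH = 1.245/1 = 1.245
n/ν for O2 = 5.375/6 = 0.8958
Smallest n/ν is O2 → limiting reagent.
C4H9OH consumed = (1/6) × 5.375 = 0.8958 mol
C4H9OH remaining = 1.245 − 0.8958 = 0.3492 mol
mass = 0.3492 × 74.12 = 25.88 g

25.9 g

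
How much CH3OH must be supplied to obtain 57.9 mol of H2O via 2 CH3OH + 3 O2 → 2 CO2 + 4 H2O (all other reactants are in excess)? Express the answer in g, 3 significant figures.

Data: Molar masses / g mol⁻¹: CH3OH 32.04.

928 g

n(H2O) = 57.90 mol
n(CH3OH) = (2/4) × 57.90 = 28.95 mol
mass = 28.95 × 32.04 = 927.6 g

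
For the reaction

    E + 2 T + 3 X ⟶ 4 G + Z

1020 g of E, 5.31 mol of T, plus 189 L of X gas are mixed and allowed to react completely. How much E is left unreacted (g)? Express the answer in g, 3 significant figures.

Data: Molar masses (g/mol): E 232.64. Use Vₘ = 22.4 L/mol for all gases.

n(E) = 1020 / 232.64 = 4.384 mol
n(T) = 5.310 mol
n(X) = 189.0 / 22.4 = 8.438 mol
n/ν for E = 4.384/1 = 4.384
n/ν for T = 5.310/2 = 2.655
n/ν for X = 8.438/3 = 2.813
Smallest n/ν is T → limiting reagent.
E consumed = (1/2) × 5.310 = 2.655 mol
E remaining = 4.384 − 2.655 = 1.729 mol
mass = 1.729 × 232.64 = 402.2 g

402 g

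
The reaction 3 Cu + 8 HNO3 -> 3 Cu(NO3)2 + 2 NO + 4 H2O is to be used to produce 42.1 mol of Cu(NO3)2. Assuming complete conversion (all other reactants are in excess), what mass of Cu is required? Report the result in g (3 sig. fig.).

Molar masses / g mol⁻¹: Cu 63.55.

n(Cu(NO3)2) = 42.10 mol
n(Cu) = (3/3) × 42.10 = 42.10 mol
mass = 42.10 × 63.55 = 2675 g

2680 g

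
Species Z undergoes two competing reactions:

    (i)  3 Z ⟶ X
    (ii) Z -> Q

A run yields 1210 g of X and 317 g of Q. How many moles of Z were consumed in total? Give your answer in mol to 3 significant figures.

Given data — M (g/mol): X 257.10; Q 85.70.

17.8 mol

n(X) = 1210 / 257.10 = 4.706 mol
n(Q) = 317 / 85.70 = 3.699 mol
n(Z) via (i) = (3/1)×4.706 = 14.12 mol
n(Z) via (ii) = (1/1)×3.699 = 3.699 mol
total n(Z) = 14.12 + 3.699 = 17.82 mol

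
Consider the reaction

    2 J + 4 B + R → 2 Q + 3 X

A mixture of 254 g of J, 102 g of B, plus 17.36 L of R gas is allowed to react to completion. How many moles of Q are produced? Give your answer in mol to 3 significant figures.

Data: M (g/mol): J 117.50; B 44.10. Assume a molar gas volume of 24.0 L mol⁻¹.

1.16 mol

n(J) = 254.0 / 117.50 = 2.162 mol
n(B) = 102.0 / 44.10 = 2.313 mol
n(R) = 17.36 / 24.0 = 0.7233 mol
n/ν for J = 2.162/2 = 1.081
n/ν for B = 2.313/4 = 0.5783
n/ν for R = 0.7233/1 = 0.7233
Smallest n/ν is B → limiting reagent.
n(Q) = (2/4) × 2.313 = 1.157 mol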